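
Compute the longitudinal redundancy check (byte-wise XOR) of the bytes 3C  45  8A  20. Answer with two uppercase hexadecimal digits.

XOR the bytes together:
  start with 0x3C
  0x3C ⊕ 0x45 = 0x79
  0x79 ⊕ 0x8A = 0xF3
  0xF3 ⊕ 0x20 = 0xD3

D3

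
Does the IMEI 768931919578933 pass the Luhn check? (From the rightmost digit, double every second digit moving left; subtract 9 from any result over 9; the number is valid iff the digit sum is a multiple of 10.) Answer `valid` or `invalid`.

From the right, keep odd positions and double even positions (subtract 9 from any doubled value over 9):
  doubled (positions 2,4,...): 6 7 1 2 2 9 3 → sum 30
  kept (positions 1,3,...): 3 9 7 9 9 3 8 7 → sum 55
Total = 85.
85 mod 10 = 5, so the number is invalid.

invalid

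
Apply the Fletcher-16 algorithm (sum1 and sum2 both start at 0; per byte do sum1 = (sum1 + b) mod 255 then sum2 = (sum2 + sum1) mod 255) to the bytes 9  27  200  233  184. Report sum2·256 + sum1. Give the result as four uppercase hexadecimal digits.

808F

Running sums (mod 255):
  after byte 0 (9): sum1=9, sum2=9
  after byte 1 (27): sum1=36, sum2=45
  after byte 2 (200): sum1=236, sum2=26
  after byte 3 (233): sum1=214, sum2=240
  after byte 4 (184): sum1=143, sum2=128
Checksum = sum2·256 + sum1 = 128·256 + 143 = 32911 = 0x808F.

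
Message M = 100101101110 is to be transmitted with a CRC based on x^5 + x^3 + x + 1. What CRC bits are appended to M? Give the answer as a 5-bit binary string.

Append 5 zeros: 10010110111000000. Divide by 101011 (XOR where the leading bit is 1):
  pos 0: 100101 XOR 101011 = 001110
  pos 2: 111010 XOR 101011 = 010001
  pos 3: 100011 XOR 101011 = 001000
  pos 5: 100011 XOR 101011 = 001000
  pos 7: 100000 XOR 101011 = 001011
  pos 9: 101100 XOR 101011 = 000111
Remainder (last 5 bits) = 11100. This is the CRC / FCS.

11100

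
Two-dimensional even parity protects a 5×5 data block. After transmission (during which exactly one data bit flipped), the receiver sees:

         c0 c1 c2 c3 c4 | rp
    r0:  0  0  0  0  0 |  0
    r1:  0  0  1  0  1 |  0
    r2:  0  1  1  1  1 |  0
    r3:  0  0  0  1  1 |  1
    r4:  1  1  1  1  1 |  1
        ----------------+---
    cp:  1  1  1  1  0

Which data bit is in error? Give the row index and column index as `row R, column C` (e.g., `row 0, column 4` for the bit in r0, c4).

row 3, column 1

Recompute each row's even parity and compare to rp:
  r0: data parity 0, sent rp 0 → ok
  r1: data parity 0, sent rp 0 → ok
  r2: data parity 0, sent rp 0 → ok
  r3: data parity 0, sent rp 1 → mismatch
  r4: data parity 1, sent rp 1 → ok
Recompute each column's even parity and compare to cp:
  c0: data parity 1, sent cp 1 → ok
  c1: data parity 0, sent cp 1 → mismatch
  c2: data parity 1, sent cp 1 → ok
  c3: data parity 1, sent cp 1 → ok
  c4: data parity 0, sent cp 0 → ok
Exactly one row (r3) and one column (c1) fail → the flipped bit is at their intersection.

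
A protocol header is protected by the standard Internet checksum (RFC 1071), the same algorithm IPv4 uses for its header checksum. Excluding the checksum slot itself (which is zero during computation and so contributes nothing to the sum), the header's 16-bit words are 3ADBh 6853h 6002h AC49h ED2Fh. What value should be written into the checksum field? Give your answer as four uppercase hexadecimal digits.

One's-complement addition (fold any carry out of bit 15 back into bit 0):
  0x3ADB + 0x6853 = 0x0A32E
  0xA32E + 0x6002 = 0x10330 → wrap carry → 0x0331
  0x0331 + 0xAC49 = 0x0AF7A
  0xAF7A + 0xED2F = 0x19CA9 → wrap carry → 0x9CAA
One's-complement sum = 0x9CAA.
Checksum = ~0x9CAA & 0xFFFF = 0x6355.

6355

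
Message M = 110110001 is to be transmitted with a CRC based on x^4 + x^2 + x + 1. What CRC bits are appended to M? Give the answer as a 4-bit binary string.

1000

Append 4 zeros: 1101100010000. Divide by 10111 (XOR where the leading bit is 1):
  pos 0: 11011 XOR 10111 = 01100
  pos 1: 11000 XOR 10111 = 01111
  pos 2: 11110 XOR 10111 = 01001
  pos 3: 10010 XOR 10111 = 00101
  pos 5: 10110 XOR 10111 = 00001
Remainder (last 4 bits) = 1000. This is the CRC / FCS.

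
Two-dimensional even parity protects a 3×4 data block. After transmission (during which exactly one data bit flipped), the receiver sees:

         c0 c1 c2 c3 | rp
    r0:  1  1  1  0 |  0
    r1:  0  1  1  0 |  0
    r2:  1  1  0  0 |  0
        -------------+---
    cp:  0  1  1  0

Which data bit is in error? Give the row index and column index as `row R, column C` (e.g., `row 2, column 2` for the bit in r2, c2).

row 0, column 2

Recompute each row's even parity and compare to rp:
  r0: data parity 1, sent rp 0 → mismatch
  r1: data parity 0, sent rp 0 → ok
  r2: data parity 0, sent rp 0 → ok
Recompute each column's even parity and compare to cp:
  c0: data parity 0, sent cp 0 → ok
  c1: data parity 1, sent cp 1 → ok
  c2: data parity 0, sent cp 1 → mismatch
  c3: data parity 0, sent cp 0 → ok
Exactly one row (r0) and one column (c2) fail → the flipped bit is at their intersection.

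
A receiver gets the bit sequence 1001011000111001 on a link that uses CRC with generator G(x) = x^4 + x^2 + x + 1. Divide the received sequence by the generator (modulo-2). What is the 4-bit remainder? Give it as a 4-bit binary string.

Modulo-2 division of 1001011000111001 by 10111:
  pos 0: 10010 XOR 10111 = 00101
  pos 2: 10111 XOR 10111 = 00000
  pos 10: 11100 XOR 10111 = 01011
  pos 11: 10111 XOR 10111 = 00000
Remainder = 0000 (zero — the frame passes the CRC check).

0000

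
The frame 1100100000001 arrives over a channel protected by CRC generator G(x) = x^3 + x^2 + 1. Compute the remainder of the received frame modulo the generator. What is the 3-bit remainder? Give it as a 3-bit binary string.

111

Modulo-2 division of 1100100000001 by 1101:
  pos 0: 1100 XOR 1101 = 0001
  pos 3: 1100 XOR 1101 = 0001
  pos 6: 1000 XOR 1101 = 0101
  pos 7: 1010 XOR 1101 = 0111
  pos 8: 1110 XOR 1101 = 0011
Remainder = 111 (nonzero — an error is detected).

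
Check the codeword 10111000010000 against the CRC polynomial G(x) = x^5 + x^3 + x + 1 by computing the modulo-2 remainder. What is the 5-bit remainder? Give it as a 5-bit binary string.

01101

Modulo-2 division of 10111000010000 by 101011:
  pos 0: 101110 XOR 101011 = 000101
  pos 3: 101000 XOR 101011 = 000011
  pos 7: 111000 XOR 101011 = 010011
  pos 8: 100110 XOR 101011 = 001101
Remainder = 01101 (nonzero — an error is detected).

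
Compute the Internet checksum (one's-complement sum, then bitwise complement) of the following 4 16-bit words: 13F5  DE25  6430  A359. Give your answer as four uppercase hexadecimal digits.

One's-complement addition (fold any carry out of bit 15 back into bit 0):
  0x13F5 + 0xDE25 = 0x0F21A
  0xF21A + 0x6430 = 0x1564A → wrap carry → 0x564B
  0x564B + 0xA359 = 0x0F9A4
One's-complement sum = 0xF9A4.
Checksum = ~0xF9A4 & 0xFFFF = 0x065B.

065B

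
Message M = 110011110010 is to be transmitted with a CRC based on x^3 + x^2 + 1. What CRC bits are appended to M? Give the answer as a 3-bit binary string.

Append 3 zeros: 110011110010000. Divide by 1101 (XOR where the leading bit is 1):
  pos 0: 1100 XOR 1101 = 0001
  pos 3: 1111 XOR 1101 = 0010
  pos 5: 1010 XOR 1101 = 0111
  pos 6: 1110 XOR 1101 = 0011
  pos 8: 1110 XOR 1101 = 0011
  pos 10: 1100 XOR 1101 = 0001
Remainder (last 3 bits) = 010. This is the CRC / FCS.

010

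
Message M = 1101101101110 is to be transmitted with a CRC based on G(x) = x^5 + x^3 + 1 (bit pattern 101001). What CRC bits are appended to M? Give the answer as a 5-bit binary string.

11011

Append 5 zeros: 110110110111000000. Divide by 101001 (XOR where the leading bit is 1):
  pos 0: 110110 XOR 101001 = 011111
  pos 1: 111111 XOR 101001 = 010110
  pos 2: 101101 XOR 101001 = 000100
  pos 5: 100011 XOR 101001 = 001010
  pos 7: 101010 XOR 101001 = 000011
  pos 11: 110000 XOR 101001 = 011001
  pos 12: 110010 XOR 101001 = 011011
Remainder (last 5 bits) = 11011. This is the CRC / FCS.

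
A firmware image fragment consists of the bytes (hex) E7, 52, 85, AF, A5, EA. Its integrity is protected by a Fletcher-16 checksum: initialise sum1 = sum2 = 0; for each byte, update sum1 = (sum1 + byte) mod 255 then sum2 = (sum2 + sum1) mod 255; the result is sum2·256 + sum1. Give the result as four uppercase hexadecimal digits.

6600

Running sums (mod 255):
  after byte 0 (E7): sum1=231, sum2=231
  after byte 1 (52): sum1=58, sum2=34
  after byte 2 (85): sum1=191, sum2=225
  after byte 3 (AF): sum1=111, sum2=81
  after byte 4 (A5): sum1=21, sum2=102
  after byte 5 (EA): sum1=0, sum2=102
Checksum = sum2·256 + sum1 = 102·256 + 0 = 26112 = 0x6600.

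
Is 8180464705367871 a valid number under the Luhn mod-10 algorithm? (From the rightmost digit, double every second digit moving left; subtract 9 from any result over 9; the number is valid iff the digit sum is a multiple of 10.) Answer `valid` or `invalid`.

valid

From the right, keep odd positions and double even positions (subtract 9 from any doubled value over 9):
  doubled (positions 2,4,...): 5 5 6 0 8 8 7 7 → sum 46
  kept (positions 1,3,...): 1 8 6 5 7 6 0 1 → sum 34
Total = 80.
80 mod 10 = 0, so the number is valid.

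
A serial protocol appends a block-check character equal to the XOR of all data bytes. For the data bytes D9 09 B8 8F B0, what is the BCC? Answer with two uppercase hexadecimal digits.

XOR the bytes together:
  start with 0xD9
  0xD9 ⊕ 0x09 = 0xD0
  0xD0 ⊕ 0xB8 = 0x68
  0x68 ⊕ 0x8F = 0xE7
  0xE7 ⊕ 0xB0 = 0x57

57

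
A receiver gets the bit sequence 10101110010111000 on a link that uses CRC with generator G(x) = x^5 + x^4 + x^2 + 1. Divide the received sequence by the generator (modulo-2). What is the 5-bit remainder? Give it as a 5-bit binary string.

Modulo-2 division of 10101110010111000 by 110101:
  pos 0: 101011 XOR 110101 = 011110
  pos 1: 111101 XOR 110101 = 001000
  pos 3: 100000 XOR 110101 = 010101
  pos 4: 101011 XOR 110101 = 011110
  pos 5: 111100 XOR 110101 = 001001
  pos 7: 100111 XOR 110101 = 010010
  pos 8: 100101 XOR 110101 = 010000
  pos 9: 100000 XOR 110101 = 010101
  pos 10: 101010 XOR 110101 = 011111
  pos 11: 111110 XOR 110101 = 001011
Remainder = 01011 (nonzero — an error is detected).

01011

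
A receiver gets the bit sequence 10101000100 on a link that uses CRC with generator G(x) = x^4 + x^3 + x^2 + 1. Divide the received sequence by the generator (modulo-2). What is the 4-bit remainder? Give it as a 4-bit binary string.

Modulo-2 division of 10101000100 by 11101:
  pos 0: 10101 XOR 11101 = 01000
  pos 1: 10000 XOR 11101 = 01101
  pos 2: 11010 XOR 11101 = 00111
  pos 4: 11101 XOR 11101 = 00000
Remainder = 0000 (zero — the frame passes the CRC check).

0000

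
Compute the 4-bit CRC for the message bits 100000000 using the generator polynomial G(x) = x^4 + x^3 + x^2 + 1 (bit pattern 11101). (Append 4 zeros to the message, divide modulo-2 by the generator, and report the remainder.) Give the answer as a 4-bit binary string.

0111

Append 4 zeros: 1000000000000. Divide by 11101 (XOR where the leading bit is 1):
  pos 0: 10000 XOR 11101 = 01101
  pos 1: 11010 XOR 11101 = 00111
  pos 3: 11100 XOR 11101 = 00001
  pos 7: 10000 XOR 11101 = 01101
  pos 8: 11010 XOR 11101 = 00111
Remainder (last 4 bits) = 0111. This is the CRC / FCS.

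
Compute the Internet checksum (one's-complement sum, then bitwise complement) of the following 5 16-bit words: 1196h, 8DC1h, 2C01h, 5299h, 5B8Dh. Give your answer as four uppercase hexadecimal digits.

One's-complement addition (fold any carry out of bit 15 back into bit 0):
  0x1196 + 0x8DC1 = 0x09F57
  0x9F57 + 0x2C01 = 0x0CB58
  0xCB58 + 0x5299 = 0x11DF1 → wrap carry → 0x1DF2
  0x1DF2 + 0x5B8D = 0x0797F
One's-complement sum = 0x797F.
Checksum = ~0x797F & 0xFFFF = 0x8680.

8680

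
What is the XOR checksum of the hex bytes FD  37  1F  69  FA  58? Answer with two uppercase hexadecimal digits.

1E

XOR the bytes together:
  start with 0xFD
  0xFD ⊕ 0x37 = 0xCA
  0xCA ⊕ 0x1F = 0xD5
  0xD5 ⊕ 0x69 = 0xBC
  0xBC ⊕ 0xFA = 0x46
  0x46 ⊕ 0x58 = 0x1E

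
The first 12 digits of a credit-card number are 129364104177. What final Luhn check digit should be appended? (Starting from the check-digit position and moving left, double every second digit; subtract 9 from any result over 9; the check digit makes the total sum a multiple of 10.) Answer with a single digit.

Partial digits right→left: 7 7 1 4 0 1 4 6 3 9 2 1
Double every second digit counting from the check-digit position (so the 1st, 3rd, 5th, ... of the partial from the right).
  doubled (with −9 where >9): 5 2 0 8 6 4 → sum 25
  kept as-is: 7 4 1 6 9 1 → sum 28
Total = 25 + 28 = 53.
Check digit = (10 − (53 mod 10)) mod 10 = 7.

7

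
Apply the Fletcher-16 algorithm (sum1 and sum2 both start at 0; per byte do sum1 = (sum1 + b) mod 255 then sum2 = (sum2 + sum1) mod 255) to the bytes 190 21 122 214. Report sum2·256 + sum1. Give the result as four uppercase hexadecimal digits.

Running sums (mod 255):
  after byte 0 (190): sum1=190, sum2=190
  after byte 1 (21): sum1=211, sum2=146
  after byte 2 (122): sum1=78, sum2=224
  after byte 3 (214): sum1=37, sum2=6
Checksum = sum2·256 + sum1 = 6·256 + 37 = 1573 = 0x0625.

0625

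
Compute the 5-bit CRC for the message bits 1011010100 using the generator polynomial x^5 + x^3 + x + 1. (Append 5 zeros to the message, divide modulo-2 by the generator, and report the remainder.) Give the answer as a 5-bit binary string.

11001

Append 5 zeros: 101101010000000. Divide by 101011 (XOR where the leading bit is 1):
  pos 0: 101101 XOR 101011 = 000110
  pos 3: 110010 XOR 101011 = 011001
  pos 4: 110010 XOR 101011 = 011001
  pos 5: 110010 XOR 101011 = 011001
  pos 6: 110010 XOR 101011 = 011001
  pos 7: 110010 XOR 101011 = 011001
  pos 8: 110010 XOR 101011 = 011001
  pos 9: 110010 XOR 101011 = 011001
Remainder (last 5 bits) = 11001. This is the CRC / FCS.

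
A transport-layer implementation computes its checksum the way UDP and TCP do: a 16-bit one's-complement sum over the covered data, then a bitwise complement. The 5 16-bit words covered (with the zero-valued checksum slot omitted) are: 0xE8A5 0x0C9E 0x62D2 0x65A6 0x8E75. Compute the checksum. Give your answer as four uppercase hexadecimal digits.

One's-complement addition (fold any carry out of bit 15 back into bit 0):
  0xE8A5 + 0x0C9E = 0x0F543
  0xF543 + 0x62D2 = 0x15815 → wrap carry → 0x5816
  0x5816 + 0x65A6 = 0x0BDBC
  0xBDBC + 0x8E75 = 0x14C31 → wrap carry → 0x4C32
One's-complement sum = 0x4C32.
Checksum = ~0x4C32 & 0xFFFF = 0xB3CD.

B3CD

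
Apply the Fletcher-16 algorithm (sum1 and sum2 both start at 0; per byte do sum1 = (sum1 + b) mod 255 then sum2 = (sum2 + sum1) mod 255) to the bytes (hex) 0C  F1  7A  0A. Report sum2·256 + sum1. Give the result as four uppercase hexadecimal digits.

Running sums (mod 255):
  after byte 0 (0C): sum1=12, sum2=12
  after byte 1 (F1): sum1=253, sum2=10
  after byte 2 (7A): sum1=120, sum2=130
  after byte 3 (0A): sum1=130, sum2=5
Checksum = sum2·256 + sum1 = 5·256 + 130 = 1410 = 0x0582.

0582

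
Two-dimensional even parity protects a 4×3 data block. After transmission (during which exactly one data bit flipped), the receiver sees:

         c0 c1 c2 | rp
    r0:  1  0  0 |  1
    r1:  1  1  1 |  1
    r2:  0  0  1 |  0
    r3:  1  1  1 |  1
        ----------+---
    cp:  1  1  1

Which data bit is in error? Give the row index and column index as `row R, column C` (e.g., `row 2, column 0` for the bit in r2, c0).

Recompute each row's even parity and compare to rp:
  r0: data parity 1, sent rp 1 → ok
  r1: data parity 1, sent rp 1 → ok
  r2: data parity 1, sent rp 0 → mismatch
  r3: data parity 1, sent rp 1 → ok
Recompute each column's even parity and compare to cp:
  c0: data parity 1, sent cp 1 → ok
  c1: data parity 0, sent cp 1 → mismatch
  c2: data parity 1, sent cp 1 → ok
Exactly one row (r2) and one column (c1) fail → the flipped bit is at their intersection.

row 2, column 1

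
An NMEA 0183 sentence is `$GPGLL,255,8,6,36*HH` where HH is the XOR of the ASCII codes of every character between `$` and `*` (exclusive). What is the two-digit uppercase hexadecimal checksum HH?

69

XOR the ASCII codes of the payload characters:
  'G' = 0x47 → acc = 0x47
  'P' = 0x50 → acc = 0x17
  'G' = 0x47 → acc = 0x50
  'L' = 0x4C → acc = 0x1C
  'L' = 0x4C → acc = 0x50
  ',' = 0x2C → acc = 0x7C
  '2' = 0x32 → acc = 0x4E
  '5' = 0x35 → acc = 0x7B
  '5' = 0x35 → acc = 0x4E
  ',' = 0x2C → acc = 0x62
  '8' = 0x38 → acc = 0x5A
  ',' = 0x2C → acc = 0x76
  '6' = 0x36 → acc = 0x40
  ',' = 0x2C → acc = 0x6C
  '3' = 0x33 → acc = 0x5F
  '6' = 0x36 → acc = 0x69
Checksum = 0x69.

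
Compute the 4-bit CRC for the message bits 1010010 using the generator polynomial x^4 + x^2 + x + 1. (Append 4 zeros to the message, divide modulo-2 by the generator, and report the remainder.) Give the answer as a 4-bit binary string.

0100

Append 4 zeros: 10100100000. Divide by 10111 (XOR where the leading bit is 1):
  pos 0: 10100 XOR 10111 = 00011
  pos 3: 11100 XOR 10111 = 01011
  pos 4: 10110 XOR 10111 = 00001
Remainder (last 4 bits) = 0100. This is the CRC / FCS.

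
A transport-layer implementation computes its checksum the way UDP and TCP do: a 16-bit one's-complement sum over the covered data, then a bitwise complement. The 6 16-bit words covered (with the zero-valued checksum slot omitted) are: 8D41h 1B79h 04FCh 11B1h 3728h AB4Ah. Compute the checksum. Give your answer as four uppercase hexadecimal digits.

5E25

One's-complement addition (fold any carry out of bit 15 back into bit 0):
  0x8D41 + 0x1B79 = 0x0A8BA
  0xA8BA + 0x04FC = 0x0ADB6
  0xADB6 + 0x11B1 = 0x0BF67
  0xBF67 + 0x3728 = 0x0F68F
  0xF68F + 0xAB4A = 0x1A1D9 → wrap carry → 0xA1DA
One's-complement sum = 0xA1DA.
Checksum = ~0xA1DA & 0xFFFF = 0x5E25.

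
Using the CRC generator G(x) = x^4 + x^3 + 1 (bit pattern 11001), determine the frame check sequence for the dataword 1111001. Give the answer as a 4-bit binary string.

1111

Append 4 zeros: 11110010000. Divide by 11001 (XOR where the leading bit is 1):
  pos 0: 11110 XOR 11001 = 00111
  pos 2: 11101 XOR 11001 = 00100
  pos 4: 10000 XOR 11001 = 01001
  pos 5: 10010 XOR 11001 = 01011
  pos 6: 10110 XOR 11001 = 01111
Remainder (last 4 bits) = 1111. This is the CRC / FCS.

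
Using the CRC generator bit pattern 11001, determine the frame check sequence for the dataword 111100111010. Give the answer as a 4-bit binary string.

Append 4 zeros: 1111001110100000. Divide by 11001 (XOR where the leading bit is 1):
  pos 0: 11110 XOR 11001 = 00111
  pos 2: 11101 XOR 11001 = 00100
  pos 4: 10011 XOR 11001 = 01010
  pos 5: 10100 XOR 11001 = 01101
  pos 6: 11011 XOR 11001 = 00010
  pos 9: 10000 XOR 11001 = 01001
  pos 10: 10010 XOR 11001 = 01011
  pos 11: 10110 XOR 11001 = 01111
Remainder (last 4 bits) = 1111. This is the CRC / FCS.

1111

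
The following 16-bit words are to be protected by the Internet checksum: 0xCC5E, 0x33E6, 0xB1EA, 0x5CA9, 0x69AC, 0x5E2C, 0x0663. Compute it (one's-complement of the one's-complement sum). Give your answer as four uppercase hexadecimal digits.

One's-complement addition (fold any carry out of bit 15 back into bit 0):
  0xCC5E + 0x33E6 = 0x10044 → wrap carry → 0x0045
  0x0045 + 0xB1EA = 0x0B22F
  0xB22F + 0x5CA9 = 0x10ED8 → wrap carry → 0x0ED9
  0x0ED9 + 0x69AC = 0x07885
  0x7885 + 0x5E2C = 0x0D6B1
  0xD6B1 + 0x0663 = 0x0DD14
One's-complement sum = 0xDD14.
Checksum = ~0xDD14 & 0xFFFF = 0x22EB.

22EB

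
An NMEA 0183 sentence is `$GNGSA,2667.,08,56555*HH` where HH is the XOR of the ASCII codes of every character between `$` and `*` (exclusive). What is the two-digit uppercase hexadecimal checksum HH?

65

XOR the ASCII codes of the payload characters:
  'G' = 0x47 → acc = 0x47
  'N' = 0x4E → acc = 0x09
  'G' = 0x47 → acc = 0x4E
  'S' = 0x53 → acc = 0x1D
  'A' = 0x41 → acc = 0x5C
  ',' = 0x2C → acc = 0x70
  '2' = 0x32 → acc = 0x42
  '6' = 0x36 → acc = 0x74
  '6' = 0x36 → acc = 0x42
  '7' = 0x37 → acc = 0x75
  '.' = 0x2E → acc = 0x5B
  ',' = 0x2C → acc = 0x77
  '0' = 0x30 → acc = 0x47
  '8' = 0x38 → acc = 0x7F
  ',' = 0x2C → acc = 0x53
  '5' = 0x35 → acc = 0x66
  '6' = 0x36 → acc = 0x50
  '5' = 0x35 → acc = 0x65
  '5' = 0x35 → acc = 0x50
  '5' = 0x35 → acc = 0x65
Checksum = 0x65.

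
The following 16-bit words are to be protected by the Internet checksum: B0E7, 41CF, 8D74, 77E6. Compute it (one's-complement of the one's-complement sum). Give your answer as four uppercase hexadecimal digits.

One's-complement addition (fold any carry out of bit 15 back into bit 0):
  0xB0E7 + 0x41CF = 0x0F2B6
  0xF2B6 + 0x8D74 = 0x1802A → wrap carry → 0x802B
  0x802B + 0x77E6 = 0x0F811
One's-complement sum = 0xF811.
Checksum = ~0xF811 & 0xFFFF = 0x07EE.

07EE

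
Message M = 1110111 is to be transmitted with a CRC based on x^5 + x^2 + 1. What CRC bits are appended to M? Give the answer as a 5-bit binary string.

Append 5 zeros: 111011100000. Divide by 100101 (XOR where the leading bit is 1):
  pos 0: 111011 XOR 100101 = 011110
  pos 1: 111101 XOR 100101 = 011000
  pos 2: 110000 XOR 100101 = 010101
  pos 3: 101010 XOR 100101 = 001111
  pos 5: 111100 XOR 100101 = 011001
  pos 6: 110010 XOR 100101 = 010111
Remainder (last 5 bits) = 10111. This is the CRC / FCS.

10111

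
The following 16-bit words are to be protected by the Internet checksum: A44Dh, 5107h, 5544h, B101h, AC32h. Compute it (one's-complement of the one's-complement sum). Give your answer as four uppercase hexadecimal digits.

One's-complement addition (fold any carry out of bit 15 back into bit 0):
  0xA44D + 0x5107 = 0x0F554
  0xF554 + 0x5544 = 0x14A98 → wrap carry → 0x4A99
  0x4A99 + 0xB101 = 0x0FB9A
  0xFB9A + 0xAC32 = 0x1A7CC → wrap carry → 0xA7CD
One's-complement sum = 0xA7CD.
Checksum = ~0xA7CD & 0xFFFF = 0x5832.

5832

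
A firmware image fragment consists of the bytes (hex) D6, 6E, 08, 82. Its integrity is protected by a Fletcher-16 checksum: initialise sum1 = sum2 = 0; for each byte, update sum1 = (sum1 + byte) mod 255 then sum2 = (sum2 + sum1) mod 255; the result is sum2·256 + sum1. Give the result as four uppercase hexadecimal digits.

39CF

Running sums (mod 255):
  after byte 0 (D6): sum1=214, sum2=214
  after byte 1 (6E): sum1=69, sum2=28
  after byte 2 (08): sum1=77, sum2=105
  after byte 3 (82): sum1=207, sum2=57
Checksum = sum2·256 + sum1 = 57·256 + 207 = 14799 = 0x39CF.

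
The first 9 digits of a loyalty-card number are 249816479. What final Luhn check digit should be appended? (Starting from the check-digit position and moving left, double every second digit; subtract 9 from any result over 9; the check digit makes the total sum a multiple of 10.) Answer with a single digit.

3

Partial digits right→left: 9 7 4 6 1 8 9 4 2
Double every second digit counting from the check-digit position (so the 1st, 3rd, 5th, ... of the partial from the right).
  doubled (with −9 where >9): 9 8 2 9 4 → sum 32
  kept as-is: 7 6 8 4 → sum 25
Total = 32 + 25 = 57.
Check digit = (10 − (57 mod 10)) mod 10 = 3.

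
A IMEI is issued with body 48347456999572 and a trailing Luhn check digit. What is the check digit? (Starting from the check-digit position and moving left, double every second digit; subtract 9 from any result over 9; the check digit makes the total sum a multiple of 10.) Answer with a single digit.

Partial digits right→left: 2 7 5 9 9 9 6 5 4 7 4 3 8 4
Double every second digit counting from the check-digit position (so the 1st, 3rd, 5th, ... of the partial from the right).
  doubled (with −9 where >9): 4 1 9 3 8 8 7 → sum 40
  kept as-is: 7 9 9 5 7 3 4 → sum 44
Total = 40 + 44 = 84.
Check digit = (10 − (84 mod 10)) mod 10 = 6.

6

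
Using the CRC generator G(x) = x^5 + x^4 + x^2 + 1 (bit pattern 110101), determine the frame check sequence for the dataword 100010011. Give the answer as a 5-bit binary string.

Append 5 zeros: 10001001100000. Divide by 110101 (XOR where the leading bit is 1):
  pos 0: 100010 XOR 110101 = 010111
  pos 1: 101110 XOR 110101 = 011011
  pos 2: 110111 XOR 110101 = 000010
  pos 6: 101000 XOR 110101 = 011101
  pos 7: 111010 XOR 110101 = 001111
Remainder (last 5 bits) = 11110. This is the CRC / FCS.

11110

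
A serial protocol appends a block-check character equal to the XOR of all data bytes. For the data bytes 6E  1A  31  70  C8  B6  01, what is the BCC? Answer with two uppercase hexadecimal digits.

XOR the bytes together:
  start with 0x6E
  0x6E ⊕ 0x1A = 0x74
  0x74 ⊕ 0x31 = 0x45
  0x45 ⊕ 0x70 = 0x35
  0x35 ⊕ 0xC8 = 0xFD
  0xFD ⊕ 0xB6 = 0x4B
  0x4B ⊕ 0x01 = 0x4A

4A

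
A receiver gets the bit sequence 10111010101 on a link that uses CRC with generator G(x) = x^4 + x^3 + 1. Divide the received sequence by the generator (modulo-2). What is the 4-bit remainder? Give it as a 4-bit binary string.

0000

Modulo-2 division of 10111010101 by 11001:
  pos 0: 10111 XOR 11001 = 01110
  pos 1: 11100 XOR 11001 = 00101
  pos 3: 10110 XOR 11001 = 01111
  pos 4: 11111 XOR 11001 = 00110
  pos 6: 11001 XOR 11001 = 00000
Remainder = 0000 (zero — the frame passes the CRC check).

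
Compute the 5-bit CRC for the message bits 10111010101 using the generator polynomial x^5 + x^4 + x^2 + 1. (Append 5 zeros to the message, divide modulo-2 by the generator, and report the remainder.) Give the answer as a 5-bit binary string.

11001

Append 5 zeros: 1011101010100000. Divide by 110101 (XOR where the leading bit is 1):
  pos 0: 101110 XOR 110101 = 011011
  pos 1: 110111 XOR 110101 = 000010
  pos 5: 100101 XOR 110101 = 010000
  pos 6: 100000 XOR 110101 = 010101
  pos 7: 101010 XOR 110101 = 011111
  pos 8: 111110 XOR 110101 = 001011
  pos 10: 101100 XOR 110101 = 011001
Remainder (last 5 bits) = 11001. This is the CRC / FCS.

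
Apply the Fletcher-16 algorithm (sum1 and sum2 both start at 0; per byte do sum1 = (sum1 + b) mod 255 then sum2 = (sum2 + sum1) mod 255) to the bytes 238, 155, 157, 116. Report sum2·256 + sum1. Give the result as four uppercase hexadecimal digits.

Running sums (mod 255):
  after byte 0 (238): sum1=238, sum2=238
  after byte 1 (155): sum1=138, sum2=121
  after byte 2 (157): sum1=40, sum2=161
  after byte 3 (116): sum1=156, sum2=62
Checksum = sum2·256 + sum1 = 62·256 + 156 = 16028 = 0x3E9C.

3E9C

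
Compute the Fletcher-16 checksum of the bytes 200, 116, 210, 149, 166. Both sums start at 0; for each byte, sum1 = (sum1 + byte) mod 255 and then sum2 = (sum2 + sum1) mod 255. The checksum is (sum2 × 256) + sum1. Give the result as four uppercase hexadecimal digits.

Running sums (mod 255):
  after byte 0 (200): sum1=200, sum2=200
  after byte 1 (116): sum1=61, sum2=6
  after byte 2 (210): sum1=16, sum2=22
  after byte 3 (149): sum1=165, sum2=187
  after byte 4 (166): sum1=76, sum2=8
Checksum = sum2·256 + sum1 = 8·256 + 76 = 2124 = 0x084C.

084C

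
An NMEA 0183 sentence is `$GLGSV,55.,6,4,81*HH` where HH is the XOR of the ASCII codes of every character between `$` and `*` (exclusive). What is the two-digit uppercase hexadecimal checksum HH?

XOR the ASCII codes of the payload characters:
  'G' = 0x47 → acc = 0x47
  'L' = 0x4C → acc = 0x0B
  'G' = 0x47 → acc = 0x4C
  'S' = 0x53 → acc = 0x1F
  'V' = 0x56 → acc = 0x49
  ',' = 0x2C → acc = 0x65
  '5' = 0x35 → acc = 0x50
  '5' = 0x35 → acc = 0x65
  '.' = 0x2E → acc = 0x4B
  ',' = 0x2C → acc = 0x67
  '6' = 0x36 → acc = 0x51
  ',' = 0x2C → acc = 0x7D
  '4' = 0x34 → acc = 0x49
  ',' = 0x2C → acc = 0x65
  '8' = 0x38 → acc = 0x5D
  '1' = 0x31 → acc = 0x6C
Checksum = 0x6C.

6C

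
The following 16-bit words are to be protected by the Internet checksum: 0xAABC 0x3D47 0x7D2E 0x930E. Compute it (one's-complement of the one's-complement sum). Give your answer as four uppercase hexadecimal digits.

One's-complement addition (fold any carry out of bit 15 back into bit 0):
  0xAABC + 0x3D47 = 0x0E803
  0xE803 + 0x7D2E = 0x16531 → wrap carry → 0x6532
  0x6532 + 0x930E = 0x0F840
One's-complement sum = 0xF840.
Checksum = ~0xF840 & 0xFFFF = 0x07BF.

07BF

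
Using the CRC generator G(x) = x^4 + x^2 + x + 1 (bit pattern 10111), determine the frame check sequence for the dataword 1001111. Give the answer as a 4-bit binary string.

Append 4 zeros: 10011110000. Divide by 10111 (XOR where the leading bit is 1):
  pos 0: 10011 XOR 10111 = 00100
  pos 2: 10011 XOR 10111 = 00100
  pos 4: 10000 XOR 10111 = 00111
  pos 6: 11100 XOR 10111 = 01011
Remainder (last 4 bits) = 1011. This is the CRC / FCS.

1011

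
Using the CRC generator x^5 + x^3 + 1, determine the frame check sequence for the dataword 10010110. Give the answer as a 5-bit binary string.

11100

Append 5 zeros: 1001011000000. Divide by 101001 (XOR where the leading bit is 1):
  pos 0: 100101 XOR 101001 = 001100
  pos 2: 110010 XOR 101001 = 011011
  pos 3: 110110 XOR 101001 = 011111
  pos 4: 111110 XOR 101001 = 010111
  pos 5: 101110 XOR 101001 = 000111
Remainder (last 5 bits) = 11100. This is the CRC / FCS.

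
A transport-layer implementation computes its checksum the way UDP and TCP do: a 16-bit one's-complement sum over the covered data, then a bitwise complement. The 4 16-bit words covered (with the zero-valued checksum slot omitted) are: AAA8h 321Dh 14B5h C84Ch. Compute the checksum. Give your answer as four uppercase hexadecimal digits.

4638

One's-complement addition (fold any carry out of bit 15 back into bit 0):
  0xAAA8 + 0x321D = 0x0DCC5
  0xDCC5 + 0x14B5 = 0x0F17A
  0xF17A + 0xC84C = 0x1B9C6 → wrap carry → 0xB9C7
One's-complement sum = 0xB9C7.
Checksum = ~0xB9C7 & 0xFFFF = 0x4638.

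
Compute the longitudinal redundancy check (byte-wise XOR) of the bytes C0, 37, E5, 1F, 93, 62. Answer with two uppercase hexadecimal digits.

FC

XOR the bytes together:
  start with 0xC0
  0xC0 ⊕ 0x37 = 0xF7
  0xF7 ⊕ 0xE5 = 0x12
  0x12 ⊕ 0x1F = 0x0D
  0x0D ⊕ 0x93 = 0x9E
  0x9E ⊕ 0x62 = 0xFC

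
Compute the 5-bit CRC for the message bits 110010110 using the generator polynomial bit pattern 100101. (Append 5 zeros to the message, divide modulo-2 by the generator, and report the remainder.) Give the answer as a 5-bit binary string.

10110

Append 5 zeros: 11001011000000. Divide by 100101 (XOR where the leading bit is 1):
  pos 0: 110010 XOR 100101 = 010111
  pos 1: 101111 XOR 100101 = 001010
  pos 3: 101010 XOR 100101 = 001111
  pos 5: 111100 XOR 100101 = 011001
  pos 6: 110010 XOR 100101 = 010111
  pos 7: 101110 XOR 100101 = 001011
Remainder (last 5 bits) = 10110. This is the CRC / FCS.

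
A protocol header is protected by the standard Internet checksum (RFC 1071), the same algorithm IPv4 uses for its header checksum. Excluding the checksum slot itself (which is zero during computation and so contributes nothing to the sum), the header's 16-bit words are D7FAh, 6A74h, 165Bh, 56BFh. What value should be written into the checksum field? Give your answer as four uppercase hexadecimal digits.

One's-complement addition (fold any carry out of bit 15 back into bit 0):
  0xD7FA + 0x6A74 = 0x1426E → wrap carry → 0x426F
  0x426F + 0x165B = 0x058CA
  0x58CA + 0x56BF = 0x0AF89
One's-complement sum = 0xAF89.
Checksum = ~0xAF89 & 0xFFFF = 0x5076.

5076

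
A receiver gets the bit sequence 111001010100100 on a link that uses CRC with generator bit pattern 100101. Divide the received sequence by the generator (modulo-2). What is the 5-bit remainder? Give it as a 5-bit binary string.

00000

Modulo-2 division of 111001010100100 by 100101:
  pos 0: 111001 XOR 100101 = 011100
  pos 1: 111000 XOR 100101 = 011101
  pos 2: 111011 XOR 100101 = 011110
  pos 3: 111100 XOR 100101 = 011001
  pos 4: 110011 XOR 100101 = 010110
  pos 5: 101100 XOR 100101 = 001001
  pos 7: 100101 XOR 100101 = 000000
Remainder = 00000 (zero — the frame passes the CRC check).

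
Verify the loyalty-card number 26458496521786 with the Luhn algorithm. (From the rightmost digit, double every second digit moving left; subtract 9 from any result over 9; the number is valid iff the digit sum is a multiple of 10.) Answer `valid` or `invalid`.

From the right, keep odd positions and double even positions (subtract 9 from any doubled value over 9):
  doubled (positions 2,4,...): 7 2 1 9 7 8 4 → sum 38
  kept (positions 1,3,...): 6 7 2 6 4 5 6 → sum 36
Total = 74.
74 mod 10 = 4, so the number is invalid.

invalid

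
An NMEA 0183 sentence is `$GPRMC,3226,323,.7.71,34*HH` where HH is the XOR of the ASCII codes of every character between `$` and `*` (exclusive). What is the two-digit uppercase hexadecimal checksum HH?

4A

XOR the ASCII codes of the payload characters:
  'G' = 0x47 → acc = 0x47
  'P' = 0x50 → acc = 0x17
  'R' = 0x52 → acc = 0x45
  'M' = 0x4D → acc = 0x08
  'C' = 0x43 → acc = 0x4B
  ',' = 0x2C → acc = 0x67
  '3' = 0x33 → acc = 0x54
  '2' = 0x32 → acc = 0x66
  '2' = 0x32 → acc = 0x54
  '6' = 0x36 → acc = 0x62
  ',' = 0x2C → acc = 0x4E
  '3' = 0x33 → acc = 0x7D
  '2' = 0x32 → acc = 0x4F
  '3' = 0x33 → acc = 0x7C
  ',' = 0x2C → acc = 0x50
  '.' = 0x2E → acc = 0x7E
  '7' = 0x37 → acc = 0x49
  '.' = 0x2E → acc = 0x67
  '7' = 0x37 → acc = 0x50
  '1' = 0x31 → acc = 0x61
  ',' = 0x2C → acc = 0x4D
  '3' = 0x33 → acc = 0x7E
  '4' = 0x34 → acc = 0x4A
Checksum = 0x4A.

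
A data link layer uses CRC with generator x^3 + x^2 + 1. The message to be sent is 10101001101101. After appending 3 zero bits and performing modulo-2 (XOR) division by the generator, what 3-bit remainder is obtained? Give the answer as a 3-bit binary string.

Append 3 zeros: 10101001101101000. Divide by 1101 (XOR where the leading bit is 1):
  pos 0: 1010 XOR 1101 = 0111
  pos 1: 1111 XOR 1101 = 0010
  pos 3: 1000 XOR 1101 = 0101
  pos 4: 1011 XOR 1101 = 0110
  pos 5: 1101 XOR 1101 = 0000
  pos 10: 1101 XOR 1101 = 0000
Remainder (last 3 bits) = 000. This is the CRC / FCS.

000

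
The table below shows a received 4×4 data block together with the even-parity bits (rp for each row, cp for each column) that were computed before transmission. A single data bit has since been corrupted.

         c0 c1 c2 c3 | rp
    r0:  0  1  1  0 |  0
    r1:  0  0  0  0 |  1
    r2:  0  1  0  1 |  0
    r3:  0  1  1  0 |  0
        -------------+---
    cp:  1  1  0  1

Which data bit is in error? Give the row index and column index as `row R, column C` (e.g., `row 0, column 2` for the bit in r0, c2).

row 1, column 0

Recompute each row's even parity and compare to rp:
  r0: data parity 0, sent rp 0 → ok
  r1: data parity 0, sent rp 1 → mismatch
  r2: data parity 0, sent rp 0 → ok
  r3: data parity 0, sent rp 0 → ok
Recompute each column's even parity and compare to cp:
  c0: data parity 0, sent cp 1 → mismatch
  c1: data parity 1, sent cp 1 → ok
  c2: data parity 0, sent cp 0 → ok
  c3: data parity 1, sent cp 1 → ok
Exactly one row (r1) and one column (c0) fail → the flipped bit is at their intersection.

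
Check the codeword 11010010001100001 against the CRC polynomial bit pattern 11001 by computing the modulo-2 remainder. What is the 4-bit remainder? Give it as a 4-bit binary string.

Modulo-2 division of 11010010001100001 by 11001:
  pos 0: 11010 XOR 11001 = 00011
  pos 3: 11010 XOR 11001 = 00011
  pos 6: 11001 XOR 11001 = 00000
  pos 11: 10000 XOR 11001 = 01001
  pos 12: 10011 XOR 11001 = 01010
Remainder = 1010 (nonzero — an error is detected).

1010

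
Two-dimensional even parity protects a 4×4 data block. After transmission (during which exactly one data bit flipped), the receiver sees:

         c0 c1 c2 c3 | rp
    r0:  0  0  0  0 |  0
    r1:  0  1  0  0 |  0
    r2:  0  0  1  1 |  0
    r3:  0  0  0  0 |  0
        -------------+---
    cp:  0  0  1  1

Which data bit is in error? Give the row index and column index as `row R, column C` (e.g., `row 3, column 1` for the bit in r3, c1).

row 1, column 1

Recompute each row's even parity and compare to rp:
  r0: data parity 0, sent rp 0 → ok
  r1: data parity 1, sent rp 0 → mismatch
  r2: data parity 0, sent rp 0 → ok
  r3: data parity 0, sent rp 0 → ok
Recompute each column's even parity and compare to cp:
  c0: data parity 0, sent cp 0 → ok
  c1: data parity 1, sent cp 0 → mismatch
  c2: data parity 1, sent cp 1 → ok
  c3: data parity 1, sent cp 1 → ok
Exactly one row (r1) and one column (c1) fail → the flipped bit is at their intersection.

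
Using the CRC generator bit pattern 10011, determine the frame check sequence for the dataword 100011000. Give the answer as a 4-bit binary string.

Append 4 zeros: 1000110000000. Divide by 10011 (XOR where the leading bit is 1):
  pos 0: 10001 XOR 10011 = 00010
  pos 3: 10100 XOR 10011 = 00111
  pos 5: 11100 XOR 10011 = 01111
  pos 6: 11110 XOR 10011 = 01101
  pos 7: 11010 XOR 10011 = 01001
  pos 8: 10010 XOR 10011 = 00001
Remainder (last 4 bits) = 0001. This is the CRC / FCS.

0001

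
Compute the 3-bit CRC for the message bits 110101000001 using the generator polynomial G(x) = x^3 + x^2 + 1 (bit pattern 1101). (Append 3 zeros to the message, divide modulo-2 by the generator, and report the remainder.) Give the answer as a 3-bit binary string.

001

Append 3 zeros: 110101000001000. Divide by 1101 (XOR where the leading bit is 1):
  pos 0: 1101 XOR 1101 = 0000
  pos 5: 1000 XOR 1101 = 0101
  pos 6: 1010 XOR 1101 = 0111
  pos 7: 1110 XOR 1101 = 0011
  pos 9: 1110 XOR 1101 = 0011
  pos 11: 1100 XOR 1101 = 0001
Remainder (last 3 bits) = 001. This is the CRC / FCS.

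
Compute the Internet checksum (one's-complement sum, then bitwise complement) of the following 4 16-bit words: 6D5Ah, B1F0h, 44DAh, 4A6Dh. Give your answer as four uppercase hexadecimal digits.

516D

One's-complement addition (fold any carry out of bit 15 back into bit 0):
  0x6D5A + 0xB1F0 = 0x11F4A → wrap carry → 0x1F4B
  0x1F4B + 0x44DA = 0x06425
  0x6425 + 0x4A6D = 0x0AE92
One's-complement sum = 0xAE92.
Checksum = ~0xAE92 & 0xFFFF = 0x516D.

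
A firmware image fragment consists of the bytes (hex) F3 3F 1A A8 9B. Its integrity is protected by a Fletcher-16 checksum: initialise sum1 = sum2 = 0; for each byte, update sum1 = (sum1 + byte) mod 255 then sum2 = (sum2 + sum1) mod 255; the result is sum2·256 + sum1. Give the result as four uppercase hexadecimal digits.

FB91

Running sums (mod 255):
  after byte 0 (F3): sum1=243, sum2=243
  after byte 1 (3F): sum1=51, sum2=39
  after byte 2 (1A): sum1=77, sum2=116
  after byte 3 (A8): sum1=245, sum2=106
  after byte 4 (9B): sum1=145, sum2=251
Checksum = sum2·256 + sum1 = 251·256 + 145 = 64401 = 0xFB91.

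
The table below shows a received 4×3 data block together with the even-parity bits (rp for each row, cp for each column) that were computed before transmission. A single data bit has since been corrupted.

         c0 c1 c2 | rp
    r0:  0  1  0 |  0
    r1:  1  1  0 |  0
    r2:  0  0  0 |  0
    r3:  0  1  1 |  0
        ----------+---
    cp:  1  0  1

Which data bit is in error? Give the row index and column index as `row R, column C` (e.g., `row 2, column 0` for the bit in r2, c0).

Recompute each row's even parity and compare to rp:
  r0: data parity 1, sent rp 0 → mismatch
  r1: data parity 0, sent rp 0 → ok
  r2: data parity 0, sent rp 0 → ok
  r3: data parity 0, sent rp 0 → ok
Recompute each column's even parity and compare to cp:
  c0: data parity 1, sent cp 1 → ok
  c1: data parity 1, sent cp 0 → mismatch
  c2: data parity 1, sent cp 1 → ok
Exactly one row (r0) and one column (c1) fail → the flipped bit is at their intersection.

row 0, column 1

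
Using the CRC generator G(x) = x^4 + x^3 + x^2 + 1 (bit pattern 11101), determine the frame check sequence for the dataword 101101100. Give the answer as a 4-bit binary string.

0100

Append 4 zeros: 1011011000000. Divide by 11101 (XOR where the leading bit is 1):
  pos 0: 10110 XOR 11101 = 01011
  pos 1: 10111 XOR 11101 = 01010
  pos 2: 10101 XOR 11101 = 01000
  pos 3: 10000 XOR 11101 = 01101
  pos 4: 11010 XOR 11101 = 00111
  pos 6: 11100 XOR 11101 = 00001
Remainder (last 4 bits) = 0100. This is the CRC / FCS.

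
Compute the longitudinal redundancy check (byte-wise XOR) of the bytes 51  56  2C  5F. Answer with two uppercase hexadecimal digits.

74

XOR the bytes together:
  start with 0x51
  0x51 ⊕ 0x56 = 0x07
  0x07 ⊕ 0x2C = 0x2B
  0x2B ⊕ 0x5F = 0x74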